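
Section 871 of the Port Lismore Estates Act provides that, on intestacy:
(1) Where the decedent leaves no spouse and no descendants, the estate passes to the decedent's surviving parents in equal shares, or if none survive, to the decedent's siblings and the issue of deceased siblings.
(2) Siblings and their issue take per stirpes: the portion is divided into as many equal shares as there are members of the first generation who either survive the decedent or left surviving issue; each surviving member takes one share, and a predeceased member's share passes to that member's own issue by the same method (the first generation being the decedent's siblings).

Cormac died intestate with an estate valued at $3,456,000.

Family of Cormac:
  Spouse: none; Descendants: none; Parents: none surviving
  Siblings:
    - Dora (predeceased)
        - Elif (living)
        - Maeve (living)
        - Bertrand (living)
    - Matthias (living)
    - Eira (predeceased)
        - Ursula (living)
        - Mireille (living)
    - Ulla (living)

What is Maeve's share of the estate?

The entire $3,456,000 passes to the siblings and their issue.
That amount ($3,456,000) is divided into 4 shares of $864,000: Matthias and Ulla each take $864,000; Dora's $864,000 share passes to Dora's issue; Eira's $864,000 share passes to Eira's issue.
Dora's share ($864,000) is divided into 3 shares of $288,000: Elif, Maeve, and Bertrand each take $288,000.
Eira's share ($864,000) is divided into 2 shares of $432,000: Ursula and Mireille each take $432,000.

Maeve receives $288,000.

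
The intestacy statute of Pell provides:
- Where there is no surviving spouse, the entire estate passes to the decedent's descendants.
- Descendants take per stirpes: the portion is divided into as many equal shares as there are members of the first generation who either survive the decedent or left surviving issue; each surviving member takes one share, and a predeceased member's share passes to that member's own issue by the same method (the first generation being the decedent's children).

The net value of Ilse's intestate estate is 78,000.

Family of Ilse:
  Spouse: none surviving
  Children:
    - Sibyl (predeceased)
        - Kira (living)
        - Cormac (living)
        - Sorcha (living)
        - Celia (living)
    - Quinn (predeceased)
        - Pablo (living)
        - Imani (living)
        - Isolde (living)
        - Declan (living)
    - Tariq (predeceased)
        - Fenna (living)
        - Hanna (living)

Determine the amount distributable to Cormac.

The entire 78,000 passes to the descendants.
That amount (78,000) is divided into 3 shares of 26,000: Sibyl's 26,000 share passes to Sibyl's issue; Quinn's 26,000 share passes to Quinn's issue; Tariq's 26,000 share passes to Tariq's issue.
Sibyl's share (26,000) is divided into 4 shares of 6,500: Kira, Cormac, Sorcha, and Celia each take 6,500.
Quinn's share (26,000) is divided into 4 shares of 6,500: Pablo, Imani, Isolde, and Declan each take 6,500.
Tariq's share (26,000) is divided into 2 shares of 13,000: Fenna and Hanna each take 13,000.

Cormac receives 6,500.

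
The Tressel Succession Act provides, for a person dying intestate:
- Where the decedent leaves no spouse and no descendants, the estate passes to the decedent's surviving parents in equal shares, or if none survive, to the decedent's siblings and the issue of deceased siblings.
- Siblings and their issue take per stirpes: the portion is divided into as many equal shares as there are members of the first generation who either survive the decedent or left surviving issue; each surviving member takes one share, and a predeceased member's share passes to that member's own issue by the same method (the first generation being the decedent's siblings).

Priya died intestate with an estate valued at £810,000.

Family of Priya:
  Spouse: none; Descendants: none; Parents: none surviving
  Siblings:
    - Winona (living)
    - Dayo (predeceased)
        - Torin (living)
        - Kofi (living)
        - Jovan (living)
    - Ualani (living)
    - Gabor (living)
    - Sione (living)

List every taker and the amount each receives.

Winona: £162,000; Torin: £54,000; Kofi: £54,000; Jovan: £54,000; Ualani: £162,000; Gabor: £162,000; Sione: £162,000

The entire £810,000 passes to the siblings and their issue.
That amount (£810,000) is divided into 5 shares of £162,000: Winona, Ualani, Gabor, and Sione each take £162,000; Dayo's £162,000 share passes to Dayo's issue.
Dayo's share (£162,000) is divided into 3 shares of £54,000: Torin, Kofi, and Jovan each take £54,000.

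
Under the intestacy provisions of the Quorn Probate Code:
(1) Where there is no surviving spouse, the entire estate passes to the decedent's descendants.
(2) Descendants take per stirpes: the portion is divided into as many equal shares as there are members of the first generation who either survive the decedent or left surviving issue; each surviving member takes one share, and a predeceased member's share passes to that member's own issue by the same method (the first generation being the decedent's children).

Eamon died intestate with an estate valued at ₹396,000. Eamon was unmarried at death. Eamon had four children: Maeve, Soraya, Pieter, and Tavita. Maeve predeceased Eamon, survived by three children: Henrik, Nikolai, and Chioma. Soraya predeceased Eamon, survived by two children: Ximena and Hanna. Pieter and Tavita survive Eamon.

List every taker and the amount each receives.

The entire ₹396,000 passes to the descendants.
That amount (₹396,000) is divided into 4 shares of ₹99,000: Pieter and Tavita each take ₹99,000; Maeve's ₹99,000 share passes to Maeve's issue; Soraya's ₹99,000 share passes to Soraya's issue.
Maeve's share (₹99,000) is divided into 3 shares of ₹33,000: Henrik, Nikolai, and Chioma each take ₹33,000.
Soraya's share (₹99,000) is divided into 2 shares of ₹49,500: Ximena and Hanna each take ₹49,500.

Henrik: ₹33,000; Nikolai: ₹33,000; Chioma: ₹33,000; Ximena: ₹49,500; Hanna: ₹49,500; Pieter: ₹99,000; Tavita: ₹99,000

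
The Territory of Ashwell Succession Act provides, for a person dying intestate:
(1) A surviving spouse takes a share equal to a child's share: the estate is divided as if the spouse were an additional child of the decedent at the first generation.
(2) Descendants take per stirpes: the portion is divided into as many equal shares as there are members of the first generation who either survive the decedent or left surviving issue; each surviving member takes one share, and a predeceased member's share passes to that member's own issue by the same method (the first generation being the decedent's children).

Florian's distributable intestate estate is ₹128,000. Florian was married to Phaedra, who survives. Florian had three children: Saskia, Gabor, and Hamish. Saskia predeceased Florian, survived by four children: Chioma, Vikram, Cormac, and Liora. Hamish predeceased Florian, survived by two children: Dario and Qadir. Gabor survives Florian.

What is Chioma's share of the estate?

Chioma receives ₹8,000.

The spouse counts as an additional share at the children's level, so there are 4 primary shares of ₹32,000. Phaedra takes one such share (₹32,000).
The children's combined portion (₹96,000) is divided into 3 shares of ₹32,000: Gabor takes ₹32,000; Saskia's ₹32,000 share passes to Saskia's issue; Hamish's ₹32,000 share passes to Hamish's issue.
Saskia's share (₹32,000) is divided into 4 shares of ₹8,000: Chioma, Vikram, Cormac, and Liora each take ₹8,000.
Hamish's share (₹32,000) is divided into 2 shares of ₹16,000: Dario and Qadir each take ₹16,000.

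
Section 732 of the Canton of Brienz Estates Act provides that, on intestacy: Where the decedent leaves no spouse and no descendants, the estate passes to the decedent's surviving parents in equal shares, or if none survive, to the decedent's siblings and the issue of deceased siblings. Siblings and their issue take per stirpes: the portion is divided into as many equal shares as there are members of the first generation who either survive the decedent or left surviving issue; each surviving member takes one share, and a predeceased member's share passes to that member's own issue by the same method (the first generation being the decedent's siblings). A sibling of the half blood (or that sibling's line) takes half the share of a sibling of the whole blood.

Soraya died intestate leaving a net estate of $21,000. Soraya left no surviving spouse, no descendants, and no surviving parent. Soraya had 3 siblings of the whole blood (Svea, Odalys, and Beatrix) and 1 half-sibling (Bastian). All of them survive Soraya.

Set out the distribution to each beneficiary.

The entire $21,000 passes to the siblings and their issue.
Counting each half-blood sibling's line as half a unit, there are 7/2 units in $21,000, so one unit is $6,000. Whole-blood lines (Svea, Odalys, and Beatrix) take $6,000 each; half-blood lines (Bastian) take $3,000 each.

Bastian: $3,000; Svea: $6,000; Odalys: $6,000; Beatrix: $6,000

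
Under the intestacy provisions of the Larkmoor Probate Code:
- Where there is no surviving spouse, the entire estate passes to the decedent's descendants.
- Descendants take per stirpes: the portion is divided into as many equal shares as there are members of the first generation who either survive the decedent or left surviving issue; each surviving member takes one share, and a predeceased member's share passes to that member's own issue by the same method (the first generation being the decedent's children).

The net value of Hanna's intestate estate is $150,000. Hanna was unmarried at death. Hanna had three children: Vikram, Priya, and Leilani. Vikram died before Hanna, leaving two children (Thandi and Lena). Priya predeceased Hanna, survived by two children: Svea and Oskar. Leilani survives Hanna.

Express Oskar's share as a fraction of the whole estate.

Oskar receives 1/6 of the estate.

The entire $150,000 passes to the descendants.
That amount ($150,000) is divided into 3 shares of $50,000: Leilani takes $50,000; Vikram's $50,000 share passes to Vikram's issue; Priya's $50,000 share passes to Priya's issue.
Vikram's share ($50,000) is divided into 2 shares of $25,000: Thandi and Lena each take $25,000.
Priya's share ($50,000) is divided into 2 shares of $25,000: Svea and Oskar each take $25,000.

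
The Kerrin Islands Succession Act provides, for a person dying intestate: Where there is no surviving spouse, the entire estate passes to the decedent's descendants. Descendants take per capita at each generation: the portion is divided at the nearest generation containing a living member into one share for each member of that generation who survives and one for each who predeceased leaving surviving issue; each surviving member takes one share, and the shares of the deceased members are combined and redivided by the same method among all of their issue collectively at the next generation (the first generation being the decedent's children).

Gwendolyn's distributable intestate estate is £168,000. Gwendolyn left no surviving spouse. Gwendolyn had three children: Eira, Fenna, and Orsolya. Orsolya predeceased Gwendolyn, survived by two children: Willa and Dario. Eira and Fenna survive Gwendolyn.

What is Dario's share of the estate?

The entire £168,000 passes to the descendants.
That amount (£168,000) is divided at the children's generation into 3 shares of £56,000. Eira and Fenna each take £56,000. The remaining share for the deceased Orsolya (£56,000) is carried to the next generation.
That pool (£56,000) is divided at the grandchildren's generation equally among Willa and Dario: £28,000 each.

Dario receives £28,000.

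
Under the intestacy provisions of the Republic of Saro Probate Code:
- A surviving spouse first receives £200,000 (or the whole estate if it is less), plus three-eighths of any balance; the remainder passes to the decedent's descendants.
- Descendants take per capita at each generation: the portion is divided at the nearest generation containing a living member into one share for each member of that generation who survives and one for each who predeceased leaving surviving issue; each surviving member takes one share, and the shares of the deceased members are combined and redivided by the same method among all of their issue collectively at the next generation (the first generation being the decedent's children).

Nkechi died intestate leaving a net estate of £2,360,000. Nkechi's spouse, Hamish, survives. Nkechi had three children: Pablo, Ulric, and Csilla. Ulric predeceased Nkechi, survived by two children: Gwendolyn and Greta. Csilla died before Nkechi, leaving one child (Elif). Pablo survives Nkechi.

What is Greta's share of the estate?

Greta receives £300,000.

Hamish first takes £200,000, leaving a balance of £2,160,000. Hamish then takes three-eighths of the balance (£810,000), for a total of £1,010,000. The remaining £1,350,000 passes to the descendants.
The descendants' portion (£1,350,000) is divided at the children's generation into 3 shares of £450,000. Pablo takes £450,000. The 2 shares of the deceased (Ulric and Csilla) are combined into a pool of £900,000.
That pool (£900,000) is divided at the grandchildren's generation equally among Gwendolyn, Greta, and Elif: £300,000 each.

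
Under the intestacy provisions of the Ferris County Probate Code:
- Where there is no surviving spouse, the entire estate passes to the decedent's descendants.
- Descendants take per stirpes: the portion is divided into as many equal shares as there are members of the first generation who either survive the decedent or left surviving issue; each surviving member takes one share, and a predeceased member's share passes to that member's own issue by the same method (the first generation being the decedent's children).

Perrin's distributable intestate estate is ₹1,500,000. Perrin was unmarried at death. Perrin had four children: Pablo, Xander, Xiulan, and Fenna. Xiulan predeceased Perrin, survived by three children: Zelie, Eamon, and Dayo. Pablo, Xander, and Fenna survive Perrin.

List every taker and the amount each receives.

The entire ₹1,500,000 passes to the descendants.
That amount (₹1,500,000) is divided into 4 shares of ₹375,000: Pablo, Xander, and Fenna each take ₹375,000; Xiulan's ₹375,000 share passes to Xiulan's issue.
Xiulan's share (₹375,000) is divided into 3 shares of ₹125,000: Zelie, Eamon, and Dayo each take ₹125,000.

Pablo: ₹375,000; Xander: ₹375,000; Zelie: ₹125,000; Eamon: ₹125,000; Dayo: ₹125,000; Fenna: ₹375,000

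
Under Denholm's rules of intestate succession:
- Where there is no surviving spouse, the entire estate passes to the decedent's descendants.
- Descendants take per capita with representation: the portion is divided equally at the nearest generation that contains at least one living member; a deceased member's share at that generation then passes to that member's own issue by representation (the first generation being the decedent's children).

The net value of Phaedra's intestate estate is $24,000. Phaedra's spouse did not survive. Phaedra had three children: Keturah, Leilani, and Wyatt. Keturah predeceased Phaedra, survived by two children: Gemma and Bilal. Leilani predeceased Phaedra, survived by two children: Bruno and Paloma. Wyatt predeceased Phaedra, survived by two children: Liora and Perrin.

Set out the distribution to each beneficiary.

The entire $24,000 passes to the descendants.
No child survives, so the initial division is made at the grandchildren's generation.
That amount ($24,000) is divided into 6 shares of $4,000: Gemma, Bilal, Bruno, Paloma, Liora, and Perrin each take $4,000.

Gemma: $4,000; Bilal: $4,000; Bruno: $4,000; Paloma: $4,000; Liora: $4,000; Perrin: $4,000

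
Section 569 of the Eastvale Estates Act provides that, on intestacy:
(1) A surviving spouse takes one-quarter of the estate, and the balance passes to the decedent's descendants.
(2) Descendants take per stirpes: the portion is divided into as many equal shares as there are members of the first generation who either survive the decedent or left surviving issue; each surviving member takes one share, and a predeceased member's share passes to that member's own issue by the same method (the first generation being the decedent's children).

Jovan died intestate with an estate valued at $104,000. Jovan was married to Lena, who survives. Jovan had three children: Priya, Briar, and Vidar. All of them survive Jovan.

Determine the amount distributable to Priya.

Lena takes one-quarter of $104,000 = $26,000. The remaining $78,000 passes to the descendants.
The descendants' portion ($78,000) is divided into 3 shares of $26,000: Priya, Briar, and Vidar each take $26,000.

Priya receives $26,000.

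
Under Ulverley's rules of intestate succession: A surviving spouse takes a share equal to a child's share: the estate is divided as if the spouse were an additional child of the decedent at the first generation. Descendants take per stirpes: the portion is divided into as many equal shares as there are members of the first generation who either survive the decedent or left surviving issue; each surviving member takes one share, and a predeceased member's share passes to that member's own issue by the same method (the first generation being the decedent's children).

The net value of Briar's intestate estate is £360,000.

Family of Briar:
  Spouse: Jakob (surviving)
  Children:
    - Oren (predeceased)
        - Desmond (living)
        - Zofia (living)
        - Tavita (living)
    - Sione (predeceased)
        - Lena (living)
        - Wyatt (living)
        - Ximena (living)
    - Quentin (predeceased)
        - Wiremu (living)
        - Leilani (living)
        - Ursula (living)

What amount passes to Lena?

The spouse counts as an additional share at the children's level, so there are 4 primary shares of £90,000. Jakob takes one such share (£90,000).
The children's combined portion (£270,000) is divided into 3 shares of £90,000: Oren's £90,000 share passes to Oren's issue; Sione's £90,000 share passes to Sione's issue; Quentin's £90,000 share passes to Quentin's issue.
Oren's share (£90,000) is divided into 3 shares of £30,000: Desmond, Zofia, and Tavita each take £30,000.
Sione's share (£90,000) is divided into 3 shares of £30,000: Lena, Wyatt, and Ximena each take £30,000.
Quentin's share (£90,000) is divided into 3 shares of £30,000: Wiremu, Leilani, and Ursula each take £30,000.

Lena receives £30,000.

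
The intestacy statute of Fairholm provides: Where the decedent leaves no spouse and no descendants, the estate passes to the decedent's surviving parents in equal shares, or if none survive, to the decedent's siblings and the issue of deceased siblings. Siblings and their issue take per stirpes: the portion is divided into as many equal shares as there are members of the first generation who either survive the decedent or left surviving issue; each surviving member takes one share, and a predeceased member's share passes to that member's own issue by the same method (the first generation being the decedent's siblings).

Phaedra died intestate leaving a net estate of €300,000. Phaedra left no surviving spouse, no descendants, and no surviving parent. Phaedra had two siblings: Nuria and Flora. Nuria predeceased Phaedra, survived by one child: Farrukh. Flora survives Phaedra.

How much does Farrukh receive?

Farrukh receives €150,000.

The entire €300,000 passes to the siblings and their issue.
That amount (€300,000) is divided into 2 shares of €150,000: Flora takes €150,000; Nuria's €150,000 share passes to Nuria's issue.
Nuria's share (€150,000) passes entirely to Farrukh.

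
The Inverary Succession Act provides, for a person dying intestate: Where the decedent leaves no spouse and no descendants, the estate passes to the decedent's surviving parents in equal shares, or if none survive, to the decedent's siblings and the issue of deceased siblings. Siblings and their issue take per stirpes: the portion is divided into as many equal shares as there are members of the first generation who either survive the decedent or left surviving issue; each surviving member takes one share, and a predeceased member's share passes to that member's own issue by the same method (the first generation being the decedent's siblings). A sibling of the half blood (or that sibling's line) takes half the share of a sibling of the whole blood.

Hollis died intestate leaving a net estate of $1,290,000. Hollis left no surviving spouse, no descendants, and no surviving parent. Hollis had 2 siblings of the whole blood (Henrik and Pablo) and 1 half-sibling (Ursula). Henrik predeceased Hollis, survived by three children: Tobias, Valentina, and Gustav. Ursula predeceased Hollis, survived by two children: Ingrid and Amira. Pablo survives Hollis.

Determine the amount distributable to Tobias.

Tobias receives $172,000.

The entire $1,290,000 passes to the siblings and their issue.
Counting each half-blood sibling's line as half a unit, there are 5/2 units in $1,290,000, so one unit is $516,000. Whole-blood lines (Henrik and Pablo) take $516,000 each; half-blood lines (Ursula) take $258,000 each.
Henrik's share ($516,000) is divided into 3 shares of $172,000: Tobias, Valentina, and Gustav each take $172,000.
Ursula's share ($258,000) is divided into 2 shares of $129,000: Ingrid and Amira each take $129,000.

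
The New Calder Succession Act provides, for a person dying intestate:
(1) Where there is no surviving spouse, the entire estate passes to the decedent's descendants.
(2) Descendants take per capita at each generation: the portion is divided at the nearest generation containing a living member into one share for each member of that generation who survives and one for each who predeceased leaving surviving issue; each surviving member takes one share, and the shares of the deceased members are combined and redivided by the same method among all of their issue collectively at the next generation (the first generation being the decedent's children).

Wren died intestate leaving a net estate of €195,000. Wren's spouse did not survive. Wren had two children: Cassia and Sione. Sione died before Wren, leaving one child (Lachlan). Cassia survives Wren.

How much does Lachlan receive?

Lachlan receives €97,500.

The entire €195,000 passes to the descendants.
That amount (€195,000) is divided at the children's generation into 2 shares of €97,500. Cassia takes €97,500. The remaining share for the deceased Sione (€97,500) is carried to the next generation.
That pool (€97,500) passes entirely to Lachlan, the sole taker at the grandchildren's generation.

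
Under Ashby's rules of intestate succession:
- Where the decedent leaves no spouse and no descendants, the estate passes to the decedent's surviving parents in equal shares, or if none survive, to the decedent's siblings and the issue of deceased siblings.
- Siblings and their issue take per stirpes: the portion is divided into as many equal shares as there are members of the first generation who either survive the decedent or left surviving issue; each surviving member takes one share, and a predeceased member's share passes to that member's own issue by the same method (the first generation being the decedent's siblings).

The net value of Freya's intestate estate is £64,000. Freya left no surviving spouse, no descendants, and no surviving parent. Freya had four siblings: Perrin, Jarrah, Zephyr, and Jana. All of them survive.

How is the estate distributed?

The entire £64,000 passes to the siblings and their issue.
That amount (£64,000) is divided into 4 shares of £16,000: Perrin, Jarrah, Zephyr, and Jana each take £16,000.

Perrin: £16,000; Jarrah: £16,000; Zephyr: £16,000; Jana: £16,000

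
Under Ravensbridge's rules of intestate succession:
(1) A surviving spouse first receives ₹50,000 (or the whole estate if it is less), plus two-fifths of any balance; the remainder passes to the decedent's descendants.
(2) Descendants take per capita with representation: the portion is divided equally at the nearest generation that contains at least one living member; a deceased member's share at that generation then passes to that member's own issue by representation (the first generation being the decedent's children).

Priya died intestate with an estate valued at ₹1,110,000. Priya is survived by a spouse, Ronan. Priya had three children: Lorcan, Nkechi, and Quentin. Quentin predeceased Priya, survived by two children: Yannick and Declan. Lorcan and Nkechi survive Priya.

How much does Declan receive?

Ronan first takes ₹50,000, leaving a balance of ₹1,060,000. Ronan then takes two-fifths of the balance (₹424,000), for a total of ₹474,000. The remaining ₹636,000 passes to the descendants.
The descendants' portion (₹636,000) is divided into 3 shares of ₹212,000: Lorcan and Nkechi each take ₹212,000; Quentin's ₹212,000 share passes to Quentin's issue.
Quentin's share (₹212,000) is divided into 2 shares of ₹106,000: Yannick and Declan each take ₹106,000.

Declan receives ₹106,000.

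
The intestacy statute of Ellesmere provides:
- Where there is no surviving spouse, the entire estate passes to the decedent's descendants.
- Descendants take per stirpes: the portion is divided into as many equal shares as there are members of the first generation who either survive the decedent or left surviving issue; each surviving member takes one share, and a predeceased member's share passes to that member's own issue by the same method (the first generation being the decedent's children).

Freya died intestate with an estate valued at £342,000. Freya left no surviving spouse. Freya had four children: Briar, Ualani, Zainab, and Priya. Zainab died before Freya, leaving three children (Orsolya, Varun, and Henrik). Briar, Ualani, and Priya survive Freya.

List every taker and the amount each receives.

The entire £342,000 passes to the descendants.
That amount (£342,000) is divided into 4 shares of £85,500: Briar, Ualani, and Priya each take £85,500; Zainab's £85,500 share passes to Zainab's issue.
Zainab's share (£85,500) is divided into 3 shares of £28,500: Orsolya, Varun, and Henrik each take £28,500.

Briar: £85,500; Ualani: £85,500; Orsolya: £28,500; Varun: £28,500; Henrik: £28,500; Priya: £85,500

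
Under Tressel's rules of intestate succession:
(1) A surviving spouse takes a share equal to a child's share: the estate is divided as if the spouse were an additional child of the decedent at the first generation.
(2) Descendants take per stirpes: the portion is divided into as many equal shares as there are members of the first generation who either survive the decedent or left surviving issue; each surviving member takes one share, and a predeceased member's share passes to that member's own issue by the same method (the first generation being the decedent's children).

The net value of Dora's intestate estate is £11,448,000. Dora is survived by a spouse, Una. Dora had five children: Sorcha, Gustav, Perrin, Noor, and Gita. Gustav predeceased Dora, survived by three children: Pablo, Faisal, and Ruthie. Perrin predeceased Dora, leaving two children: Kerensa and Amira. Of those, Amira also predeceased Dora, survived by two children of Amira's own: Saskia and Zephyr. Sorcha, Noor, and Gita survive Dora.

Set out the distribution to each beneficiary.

Una: £1,908,000; Sorcha: £1,908,000; Pablo: £636,000; Faisal: £636,000; Ruthie: £636,000; Kerensa: £954,000; Saskia: £477,000; Zephyr: £477,000; Noor: £1,908,000; Gita: £1,908,000

The spouse counts as an additional share at the children's level, so there are 6 primary shares of £1,908,000. Una takes one such share (£1,908,000).
The children's combined portion (£9,540,000) is divided into 5 shares of £1,908,000: Sorcha, Noor, and Gita each take £1,908,000; Gustav's £1,908,000 share passes to Gustav's issue; Perrin's £1,908,000 share passes to Perrin's issue.
Gustav's share (£1,908,000) is divided into 3 shares of £636,000: Pablo, Faisal, and Ruthie each take £636,000.
Perrin's share (£1,908,000) is divided into 2 shares of £954,000: Kerensa takes £954,000; Amira's £954,000 share passes to Amira's issue.
Amira's share (£954,000) is divided into 2 shares of £477,000: Saskia and Zephyr each take £477,000.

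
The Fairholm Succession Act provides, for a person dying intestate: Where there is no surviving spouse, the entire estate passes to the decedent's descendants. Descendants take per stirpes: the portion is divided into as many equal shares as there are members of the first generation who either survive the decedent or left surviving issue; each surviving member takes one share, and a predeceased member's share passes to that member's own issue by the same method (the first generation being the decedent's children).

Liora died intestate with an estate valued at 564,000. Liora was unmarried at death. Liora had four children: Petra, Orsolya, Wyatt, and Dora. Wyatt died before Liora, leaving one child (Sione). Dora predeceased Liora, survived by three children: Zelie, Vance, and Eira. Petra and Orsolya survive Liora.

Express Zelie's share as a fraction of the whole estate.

Zelie receives 1/12 of the estate.

The entire 564,000 passes to the descendants.
That amount (564,000) is divided into 4 shares of 141,000: Petra and Orsolya each take 141,000; Wyatt's 141,000 share passes to Wyatt's issue; Dora's 141,000 share passes to Dora's issue.
Wyatt's share (141,000) passes entirely to Sione.
Dora's share (141,000) is divided into 3 shares of 47,000: Zelie, Vance, and Eira each take 47,000.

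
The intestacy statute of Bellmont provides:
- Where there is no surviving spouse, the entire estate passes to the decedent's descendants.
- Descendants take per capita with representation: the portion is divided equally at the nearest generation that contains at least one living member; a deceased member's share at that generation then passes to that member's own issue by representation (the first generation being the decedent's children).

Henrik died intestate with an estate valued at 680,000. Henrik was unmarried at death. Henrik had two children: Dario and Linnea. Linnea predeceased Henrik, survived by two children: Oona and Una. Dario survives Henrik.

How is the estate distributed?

Dario: 340,000; Oona: 170,000; Una: 170,000

The entire 680,000 passes to the descendants.
That amount (680,000) is divided into 2 shares of 340,000: Dario takes 340,000; Linnea's 340,000 share passes to Linnea's issue.
Linnea's share (340,000) is divided into 2 shares of 170,000: Oona and Una each take 170,000.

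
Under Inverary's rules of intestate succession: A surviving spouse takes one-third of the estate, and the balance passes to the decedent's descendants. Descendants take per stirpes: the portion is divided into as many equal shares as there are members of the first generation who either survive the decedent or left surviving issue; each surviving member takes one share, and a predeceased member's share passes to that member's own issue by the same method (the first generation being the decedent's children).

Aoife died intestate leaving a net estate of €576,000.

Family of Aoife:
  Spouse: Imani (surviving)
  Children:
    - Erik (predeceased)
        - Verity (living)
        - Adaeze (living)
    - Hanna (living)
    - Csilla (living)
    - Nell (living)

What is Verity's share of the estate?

Imani takes one-third of €576,000 = €192,000. The remaining €384,000 passes to the descendants.
The descendants' portion (€384,000) is divided into 4 shares of €96,000: Hanna, Csilla, and Nell each take €96,000; Erik's €96,000 share passes to Erik's issue.
Erik's share (€96,000) is divided into 2 shares of €48,000: Verity and Adaeze each take €48,000.

Verity receives €48,000.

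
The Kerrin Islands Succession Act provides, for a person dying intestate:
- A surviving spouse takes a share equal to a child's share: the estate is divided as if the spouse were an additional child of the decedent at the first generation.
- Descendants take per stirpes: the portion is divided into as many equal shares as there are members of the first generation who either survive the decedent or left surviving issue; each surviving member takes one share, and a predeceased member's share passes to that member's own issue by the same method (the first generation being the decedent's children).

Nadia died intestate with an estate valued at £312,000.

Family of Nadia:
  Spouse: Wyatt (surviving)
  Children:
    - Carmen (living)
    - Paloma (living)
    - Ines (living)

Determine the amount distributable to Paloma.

Paloma receives £78,000.

The spouse counts as an additional share at the children's level, so there are 4 primary shares of £78,000. Wyatt takes one such share (£78,000).
The children's combined portion (£234,000) is divided into 3 shares of £78,000: Carmen, Paloma, and Ines each take £78,000.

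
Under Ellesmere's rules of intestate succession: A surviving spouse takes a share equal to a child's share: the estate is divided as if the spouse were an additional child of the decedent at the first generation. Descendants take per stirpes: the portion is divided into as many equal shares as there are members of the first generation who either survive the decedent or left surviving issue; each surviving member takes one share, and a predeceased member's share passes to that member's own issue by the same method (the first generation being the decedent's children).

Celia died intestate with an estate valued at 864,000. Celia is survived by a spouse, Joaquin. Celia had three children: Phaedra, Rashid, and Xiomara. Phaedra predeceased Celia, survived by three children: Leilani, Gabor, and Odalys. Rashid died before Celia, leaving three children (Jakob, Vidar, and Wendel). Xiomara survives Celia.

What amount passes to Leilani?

The spouse counts as an additional share at the children's level, so there are 4 primary shares of 216,000. Joaquin takes one such share (216,000).
The children's combined portion (648,000) is divided into 3 shares of 216,000: Xiomara takes 216,000; Phaedra's 216,000 share passes to Phaedra's issue; Rashid's 216,000 share passes to Rashid's issue.
Phaedra's share (216,000) is divided into 3 shares of 72,000: Leilani, Gabor, and Odalys each take 72,000.
Rashid's share (216,000) is divided into 3 shares of 72,000: Jakob, Vidar, and Wendel each take 72,000.

Leilani receives 72,000.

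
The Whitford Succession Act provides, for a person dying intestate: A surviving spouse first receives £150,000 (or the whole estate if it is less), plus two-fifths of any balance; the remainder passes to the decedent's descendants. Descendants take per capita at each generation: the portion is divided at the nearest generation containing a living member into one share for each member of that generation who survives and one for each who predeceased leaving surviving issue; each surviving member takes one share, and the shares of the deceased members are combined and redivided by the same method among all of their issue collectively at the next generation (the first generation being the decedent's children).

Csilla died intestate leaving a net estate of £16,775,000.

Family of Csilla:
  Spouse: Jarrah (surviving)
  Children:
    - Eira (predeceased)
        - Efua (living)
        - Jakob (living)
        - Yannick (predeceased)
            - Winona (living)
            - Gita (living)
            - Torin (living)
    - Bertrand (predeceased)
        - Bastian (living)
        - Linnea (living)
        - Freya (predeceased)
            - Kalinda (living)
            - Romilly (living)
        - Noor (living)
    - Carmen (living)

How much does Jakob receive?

Jakob receives £950,000.

Jarrah first takes £150,000, leaving a balance of £16,625,000. Jarrah then takes two-fifths of the balance (£6,650,000), for a total of £6,800,000. The remaining £9,975,000 passes to the descendants.
The descendants' portion (£9,975,000) is divided at the children's generation into 3 shares of £3,325,000. Carmen takes £3,325,000. The 2 shares of the deceased (Eira and Bertrand) are combined into a pool of £6,650,000.
That pool (£6,650,000) is divided at the grandchildren's generation into 7 shares of £950,000. Efua, Jakob, Bastian, Linnea, and Noor each take £950,000. The 2 shares of the deceased (Yannick and Freya) are combined into a pool of £1,900,000.
That pool (£1,900,000) is divided at the great-grandchildren's generation equally among Winona, Gita, Torin, Kalinda, and Romilly: £380,000 each.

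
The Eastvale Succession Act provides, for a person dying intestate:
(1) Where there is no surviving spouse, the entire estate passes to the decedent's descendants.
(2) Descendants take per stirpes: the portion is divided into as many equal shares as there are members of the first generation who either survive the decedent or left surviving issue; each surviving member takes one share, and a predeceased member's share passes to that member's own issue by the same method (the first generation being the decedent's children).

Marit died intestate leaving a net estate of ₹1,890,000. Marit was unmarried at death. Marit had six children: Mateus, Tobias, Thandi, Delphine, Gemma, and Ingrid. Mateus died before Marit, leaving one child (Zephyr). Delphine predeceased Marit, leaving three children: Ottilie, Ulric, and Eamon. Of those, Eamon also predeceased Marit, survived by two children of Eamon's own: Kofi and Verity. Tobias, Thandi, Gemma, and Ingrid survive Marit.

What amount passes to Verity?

Verity receives ₹52,500.

The entire ₹1,890,000 passes to the descendants.
That amount (₹1,890,000) is divided into 6 shares of ₹315,000: Tobias, Thandi, Gemma, and Ingrid each take ₹315,000; Mateus's ₹315,000 share passes to Mateus's issue; Delphine's ₹315,000 share passes to Delphine's issue.
Mateus's share (₹315,000) passes entirely to Zephyr.
Delphine's share (₹315,000) is divided into 3 shares of ₹105,000: Ottilie and Ulric each take ₹105,000; Eamon's ₹105,000 share passes to Eamon's issue.
Eamon's share (₹105,000) is divided into 2 shares of ₹52,500: Kofi and Verity each take ₹52,500.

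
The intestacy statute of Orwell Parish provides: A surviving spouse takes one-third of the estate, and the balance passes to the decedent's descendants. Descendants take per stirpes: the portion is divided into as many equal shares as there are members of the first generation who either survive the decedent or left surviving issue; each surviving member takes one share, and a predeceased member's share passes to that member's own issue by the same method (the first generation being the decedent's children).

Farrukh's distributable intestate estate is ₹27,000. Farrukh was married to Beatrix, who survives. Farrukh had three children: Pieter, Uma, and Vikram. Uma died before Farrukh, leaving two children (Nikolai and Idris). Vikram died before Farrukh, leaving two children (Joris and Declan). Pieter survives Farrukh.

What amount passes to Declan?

Beatrix takes one-third of ₹27,000 = ₹9,000. The remaining ₹18,000 passes to the descendants.
The descendants' portion (₹18,000) is divided into 3 shares of ₹6,000: Pieter takes ₹6,000; Uma's ₹6,000 share passes to Uma's issue; Vikram's ₹6,000 share passes to Vikram's issue.
Uma's share (₹6,000) is divided into 2 shares of ₹3,000: Nikolai and Idris each take ₹3,000.
Vikram's share (₹6,000) is divided into 2 shares of ₹3,000: Joris and Declan each take ₹3,000.

Declan receives ₹3,000.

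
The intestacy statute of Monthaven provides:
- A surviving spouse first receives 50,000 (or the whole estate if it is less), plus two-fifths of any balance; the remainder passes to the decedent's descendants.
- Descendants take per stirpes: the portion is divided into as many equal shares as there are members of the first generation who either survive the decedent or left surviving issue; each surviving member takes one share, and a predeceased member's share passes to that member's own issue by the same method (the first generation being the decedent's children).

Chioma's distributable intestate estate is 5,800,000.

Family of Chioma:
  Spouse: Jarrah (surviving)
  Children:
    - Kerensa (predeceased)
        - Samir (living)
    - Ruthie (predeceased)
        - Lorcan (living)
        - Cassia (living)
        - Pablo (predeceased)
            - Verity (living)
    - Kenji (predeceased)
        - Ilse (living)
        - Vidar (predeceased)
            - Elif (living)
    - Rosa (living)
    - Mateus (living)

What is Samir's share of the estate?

Jarrah first takes 50,000, leaving a balance of 5,750,000. Jarrah then takes two-fifths of the balance (2,300,000), for a total of 2,350,000. The remaining 3,450,000 passes to the descendants.
The descendants' portion (3,450,000) is divided into 5 shares of 690,000: Rosa and Mateus each take 690,000; Kerensa's 690,000 share passes to Kerensa's issue; Ruthie's 690,000 share passes to Ruthie's issue; Kenji's 690,000 share passes to Kenji's issue.
Kerensa's share (690,000) passes entirely to Samir.
Ruthie's share (690,000) is divided into 3 shares of 230,000: Lorcan and Cassia each take 230,000; Pablo's 230,000 share passes to Pablo's issue.
Pablo's share (230,000) passes entirely to Verity.
Kenji's share (690,000) is divided into 2 shares of 345,000: Ilse takes 345,000; Vidar's 345,000 share passes to Vidar's issue.
Vidar's share (345,000) passes entirely to Elif.

Samir receives 690,000.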